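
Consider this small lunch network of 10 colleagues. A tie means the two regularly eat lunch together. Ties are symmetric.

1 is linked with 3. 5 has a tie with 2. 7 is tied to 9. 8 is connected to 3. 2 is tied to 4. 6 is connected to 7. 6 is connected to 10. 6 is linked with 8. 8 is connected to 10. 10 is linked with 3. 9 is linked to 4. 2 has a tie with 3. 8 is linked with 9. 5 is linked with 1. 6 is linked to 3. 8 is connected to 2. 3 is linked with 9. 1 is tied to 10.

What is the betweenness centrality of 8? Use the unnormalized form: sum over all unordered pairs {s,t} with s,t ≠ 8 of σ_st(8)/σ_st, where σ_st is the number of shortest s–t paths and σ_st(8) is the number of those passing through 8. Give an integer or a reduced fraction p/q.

Pairs whose geodesics pass through 8 — 10–4: 2/4; 10–9: 1/2; 10–2: 1/2; 4–6: 2/5; 9–6: 1/3; 9–5: 1/4; 9–2: 1/3; 7–5: 2/8; 7–2: 2/5; 6–5: 1/4; 6–2: 1/2.
All other pairs contribute 0.
Summing the contributions gives betweenness(8) = 253/60.

253/60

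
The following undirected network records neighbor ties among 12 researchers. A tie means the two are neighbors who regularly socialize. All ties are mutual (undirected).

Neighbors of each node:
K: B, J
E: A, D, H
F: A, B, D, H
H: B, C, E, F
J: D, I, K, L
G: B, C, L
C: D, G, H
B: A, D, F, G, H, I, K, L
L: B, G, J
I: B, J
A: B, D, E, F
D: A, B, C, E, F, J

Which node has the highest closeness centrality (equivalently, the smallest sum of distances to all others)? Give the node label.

Farness (sum of distances to all others) for each node — A:18, B:14, C:21, D:16, E:23, F:18, G:20, H:19, I:22, J:19, K:22, L:20.
The smallest farness is 14, for B, so B has the highest closeness.

B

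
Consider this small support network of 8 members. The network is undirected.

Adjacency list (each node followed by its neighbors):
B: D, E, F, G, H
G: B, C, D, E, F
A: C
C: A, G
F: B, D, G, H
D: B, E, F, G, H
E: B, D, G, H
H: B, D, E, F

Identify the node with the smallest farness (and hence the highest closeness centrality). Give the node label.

Farness (sum of distances to all others) for each node — A:19, B:10, C:13, D:10, E:11, F:11, G:9, H:13.
The smallest farness is 9, for G, so G has the highest closeness.

G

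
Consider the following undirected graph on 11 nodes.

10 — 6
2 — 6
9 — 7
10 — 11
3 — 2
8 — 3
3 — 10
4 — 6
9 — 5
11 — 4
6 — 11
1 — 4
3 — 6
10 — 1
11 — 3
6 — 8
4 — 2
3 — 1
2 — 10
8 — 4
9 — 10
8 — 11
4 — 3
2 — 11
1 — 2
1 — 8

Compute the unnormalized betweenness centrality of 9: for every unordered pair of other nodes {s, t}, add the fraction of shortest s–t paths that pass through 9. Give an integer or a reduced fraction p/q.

17

Pairs whose geodesics pass through 9 — 8–7: 4/4; 8–5: 4/4; 6–7: 1; 6–5: 1; 2–7: 1; 2–5: 1; 4–7: 5/5; 4–5: 5/5; 11–7: 1; 11–5: 1; 10–7: 1; 10–5: 1; 3–7: 1; 3–5: 1 … (+3 more pairs).
All other pairs contribute 0.
Summing the contributions gives betweenness(9) = 17.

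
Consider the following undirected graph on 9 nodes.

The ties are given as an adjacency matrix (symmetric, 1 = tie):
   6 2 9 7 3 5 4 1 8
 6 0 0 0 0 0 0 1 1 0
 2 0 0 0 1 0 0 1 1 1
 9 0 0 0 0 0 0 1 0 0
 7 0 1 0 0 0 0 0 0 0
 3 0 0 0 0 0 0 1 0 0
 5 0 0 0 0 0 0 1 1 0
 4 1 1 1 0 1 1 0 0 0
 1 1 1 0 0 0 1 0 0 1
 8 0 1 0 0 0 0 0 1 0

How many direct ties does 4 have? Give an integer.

4 is directly tied to 2, 3, 5, 6, and 9. That is 5 neighbors, so the degree of 4 is 5.

5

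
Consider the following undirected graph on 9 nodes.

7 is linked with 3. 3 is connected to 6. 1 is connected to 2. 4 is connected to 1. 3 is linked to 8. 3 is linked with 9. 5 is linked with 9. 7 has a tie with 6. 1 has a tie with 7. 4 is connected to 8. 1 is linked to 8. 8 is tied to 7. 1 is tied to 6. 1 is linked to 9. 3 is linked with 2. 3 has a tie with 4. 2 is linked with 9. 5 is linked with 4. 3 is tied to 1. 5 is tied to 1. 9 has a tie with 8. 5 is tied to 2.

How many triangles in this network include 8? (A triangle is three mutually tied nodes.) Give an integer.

7

8's neighbors: 1, 3, 4, 7, and 9.
Neighbor pairs that are themselves tied: 8–1–3; 8–1–4; 8–1–7; 8–1–9; 8–3–4; 8–3–7; 8–3–9. Each forms one triangle with 8, for 7 in total.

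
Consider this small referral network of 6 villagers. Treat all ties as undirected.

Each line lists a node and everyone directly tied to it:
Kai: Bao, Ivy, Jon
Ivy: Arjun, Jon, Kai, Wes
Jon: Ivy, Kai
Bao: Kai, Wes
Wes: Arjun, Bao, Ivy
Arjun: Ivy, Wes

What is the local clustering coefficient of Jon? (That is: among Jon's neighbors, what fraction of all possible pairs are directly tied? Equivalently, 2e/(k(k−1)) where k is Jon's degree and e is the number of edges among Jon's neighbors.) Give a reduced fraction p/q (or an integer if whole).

1

Jon's neighbors: Ivy and Kai (k = 2).
Possible neighbor pairs: C(2,2) = 1. Edges among them: Ivy–Kai → e = 1.
Clustering(Jon) = 1/1.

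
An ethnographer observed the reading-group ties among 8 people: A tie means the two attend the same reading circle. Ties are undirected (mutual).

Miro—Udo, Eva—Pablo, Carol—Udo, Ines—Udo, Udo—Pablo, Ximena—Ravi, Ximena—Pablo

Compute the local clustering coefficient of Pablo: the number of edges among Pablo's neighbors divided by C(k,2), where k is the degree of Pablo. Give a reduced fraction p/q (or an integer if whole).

Pablo's neighbors: Eva, Udo, and Ximena (k = 3).
Possible neighbor pairs: C(3,2) = 3. Edges among them: none → e = 0.
Clustering(Pablo) = 0/3 = 0.

0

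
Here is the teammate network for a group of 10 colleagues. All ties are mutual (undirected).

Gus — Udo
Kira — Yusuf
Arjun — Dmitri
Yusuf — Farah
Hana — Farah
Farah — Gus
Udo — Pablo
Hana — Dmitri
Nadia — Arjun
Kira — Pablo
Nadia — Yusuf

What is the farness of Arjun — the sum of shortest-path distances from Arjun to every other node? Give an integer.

25

Distances from Arjun: Dmitri:1, Farah:3, Gus:4, Hana:2, Kira:3, Nadia:1, Pablo:4, Udo:5, Yusuf:2.
Sum = 1 + 3 + 4 + 2 + 3 + 1 + 4 + 5 + 2 = 25.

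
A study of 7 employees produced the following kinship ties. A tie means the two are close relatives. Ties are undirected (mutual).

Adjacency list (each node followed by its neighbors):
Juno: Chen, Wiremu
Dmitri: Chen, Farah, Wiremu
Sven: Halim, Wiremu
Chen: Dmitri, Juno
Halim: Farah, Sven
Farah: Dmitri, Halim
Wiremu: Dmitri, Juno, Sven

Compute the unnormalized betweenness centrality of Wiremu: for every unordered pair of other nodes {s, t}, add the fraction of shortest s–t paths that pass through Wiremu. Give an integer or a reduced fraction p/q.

Pairs whose geodesics pass through Wiremu — Farah–Juno: 1/2; Halim–Juno: 1; Sven–Chen: 2/2; Sven–Dmitri: 1; Sven–Juno: 1; Dmitri–Juno: 1/2.
All other pairs contribute 0.
Summing the contributions gives betweenness(Wiremu) = 5.

5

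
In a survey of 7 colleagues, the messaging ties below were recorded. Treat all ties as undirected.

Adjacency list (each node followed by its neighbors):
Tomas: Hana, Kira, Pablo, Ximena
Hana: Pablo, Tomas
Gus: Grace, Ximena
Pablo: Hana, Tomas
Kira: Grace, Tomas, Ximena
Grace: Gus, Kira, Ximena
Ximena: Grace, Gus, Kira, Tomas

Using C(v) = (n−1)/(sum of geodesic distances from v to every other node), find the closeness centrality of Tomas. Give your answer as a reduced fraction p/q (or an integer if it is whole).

3/4

Distances from Tomas: Grace:2, Gus:2, Hana:1, Kira:1, Pablo:1, Ximena:1. Sum = 8.
n = 7, so closeness = 6/8 = 3/4.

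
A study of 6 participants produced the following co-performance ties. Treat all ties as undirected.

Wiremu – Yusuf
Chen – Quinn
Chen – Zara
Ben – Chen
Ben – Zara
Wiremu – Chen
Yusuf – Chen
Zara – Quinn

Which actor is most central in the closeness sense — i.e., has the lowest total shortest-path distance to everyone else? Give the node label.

Chen

Farness (sum of distances to all others) for each node — Ben:8, Chen:5, Quinn:8, Wiremu:8, Yusuf:8, Zara:7.
The smallest farness is 5, for Chen, so Chen has the highest closeness.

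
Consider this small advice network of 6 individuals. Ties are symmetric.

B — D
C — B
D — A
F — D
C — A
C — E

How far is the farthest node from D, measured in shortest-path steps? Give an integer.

3

Distances from D: A:1, B:1, C:2, E:3, F:1.
The largest is 3 (to E), so the eccentricity of D is 3.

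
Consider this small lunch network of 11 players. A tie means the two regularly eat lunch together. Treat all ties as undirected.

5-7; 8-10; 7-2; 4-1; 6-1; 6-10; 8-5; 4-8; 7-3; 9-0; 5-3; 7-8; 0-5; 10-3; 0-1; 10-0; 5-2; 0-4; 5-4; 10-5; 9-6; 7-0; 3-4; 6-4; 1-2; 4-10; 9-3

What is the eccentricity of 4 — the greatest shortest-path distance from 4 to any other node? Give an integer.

2

Distances from 4: 0:1, 1:1, 2:2, 3:1, 5:1, 6:1, 7:2, 8:1, 9:2, 10:1.
The largest is 2 (to 7, 2, and 9), so the eccentricity of 4 is 2.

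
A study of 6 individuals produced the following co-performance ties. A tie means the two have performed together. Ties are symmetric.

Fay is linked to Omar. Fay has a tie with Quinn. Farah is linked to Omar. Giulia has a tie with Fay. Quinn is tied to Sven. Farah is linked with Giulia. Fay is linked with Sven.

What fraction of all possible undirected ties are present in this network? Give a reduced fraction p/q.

7/15

There are 7 edges and 6 nodes, so the maximum possible is C(6,2) = 15.
Density = 7/15.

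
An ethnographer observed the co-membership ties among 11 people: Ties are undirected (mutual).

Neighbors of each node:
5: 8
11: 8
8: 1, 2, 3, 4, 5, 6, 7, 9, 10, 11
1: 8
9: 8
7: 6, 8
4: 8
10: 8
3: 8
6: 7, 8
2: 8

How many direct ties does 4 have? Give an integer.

1

4 is directly tied to 8. That is 1 neighbor, so the degree of 4 is 1.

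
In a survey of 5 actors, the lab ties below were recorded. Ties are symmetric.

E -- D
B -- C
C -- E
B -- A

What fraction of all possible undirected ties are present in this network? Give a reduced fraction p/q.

2/5

There are 4 edges and 5 nodes, so the maximum possible is C(5,2) = 10.
Density = 4/10 = 2/5.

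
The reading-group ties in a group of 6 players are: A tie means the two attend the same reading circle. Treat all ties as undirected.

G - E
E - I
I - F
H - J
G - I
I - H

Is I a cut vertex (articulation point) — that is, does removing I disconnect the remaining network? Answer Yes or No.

Yes

Removing I leaves {F} with no path to {E and G}, so the network splits into 3 components. I is a cut vertex.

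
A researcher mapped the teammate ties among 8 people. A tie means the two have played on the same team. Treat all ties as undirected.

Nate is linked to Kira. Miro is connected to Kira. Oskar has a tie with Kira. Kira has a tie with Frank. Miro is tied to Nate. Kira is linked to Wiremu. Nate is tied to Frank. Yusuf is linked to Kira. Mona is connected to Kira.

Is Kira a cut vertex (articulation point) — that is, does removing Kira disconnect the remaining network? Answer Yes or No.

Yes

Removing Kira leaves {Mona} with no path to {Wiremu}, so the network splits into 5 components. Kira is a cut vertex.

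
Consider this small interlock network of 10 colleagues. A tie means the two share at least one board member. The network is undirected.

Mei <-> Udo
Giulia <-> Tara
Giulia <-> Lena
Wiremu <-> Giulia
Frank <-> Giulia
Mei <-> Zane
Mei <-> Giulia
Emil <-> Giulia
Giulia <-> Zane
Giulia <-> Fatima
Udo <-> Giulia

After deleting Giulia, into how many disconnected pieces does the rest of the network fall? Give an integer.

Without Giulia, the remaining ties split the others into: {Mei, Udo, Zane}; {Tara}; {Emil}; {Wiremu}; {Fatima}; {Lena}; {Frank}.
That's 7 separate components.

7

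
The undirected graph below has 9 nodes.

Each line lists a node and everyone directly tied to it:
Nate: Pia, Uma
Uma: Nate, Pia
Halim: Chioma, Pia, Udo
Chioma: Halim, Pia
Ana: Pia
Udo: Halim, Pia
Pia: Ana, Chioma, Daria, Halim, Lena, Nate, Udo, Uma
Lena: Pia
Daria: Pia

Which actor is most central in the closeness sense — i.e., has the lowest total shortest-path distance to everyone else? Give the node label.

Farness (sum of distances to all others) for each node — Ana:15, Chioma:14, Daria:15, Halim:13, Lena:15, Nate:14, Pia:8, Udo:14, Uma:14.
The smallest farness is 8, for Pia, so Pia has the highest closeness.

Pia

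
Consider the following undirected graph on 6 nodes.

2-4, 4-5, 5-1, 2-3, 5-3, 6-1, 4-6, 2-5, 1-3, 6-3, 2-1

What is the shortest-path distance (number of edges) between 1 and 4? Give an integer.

2

One shortest route is 1 – 2 – 4, which uses 2 edges, and 1 and 4 are not directly tied, so nothing shorter exists. So d(1,4) = 2.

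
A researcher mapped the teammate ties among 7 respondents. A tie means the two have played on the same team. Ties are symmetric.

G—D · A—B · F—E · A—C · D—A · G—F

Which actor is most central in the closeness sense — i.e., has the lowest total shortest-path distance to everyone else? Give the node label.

Farness (sum of distances to all others) for each node — A:12, B:17, C:17, D:11, E:20, F:15, G:12.
The smallest farness is 11, for D, so D has the highest closeness.

D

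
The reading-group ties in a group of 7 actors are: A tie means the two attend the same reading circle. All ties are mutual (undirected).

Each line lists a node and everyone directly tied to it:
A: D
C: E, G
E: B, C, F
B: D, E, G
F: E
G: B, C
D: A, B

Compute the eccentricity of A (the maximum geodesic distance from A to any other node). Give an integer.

4

Distances from A: B:2, C:4, D:1, E:3, F:4, G:3.
The largest is 4 (to F and C), so the eccentricity of A is 4.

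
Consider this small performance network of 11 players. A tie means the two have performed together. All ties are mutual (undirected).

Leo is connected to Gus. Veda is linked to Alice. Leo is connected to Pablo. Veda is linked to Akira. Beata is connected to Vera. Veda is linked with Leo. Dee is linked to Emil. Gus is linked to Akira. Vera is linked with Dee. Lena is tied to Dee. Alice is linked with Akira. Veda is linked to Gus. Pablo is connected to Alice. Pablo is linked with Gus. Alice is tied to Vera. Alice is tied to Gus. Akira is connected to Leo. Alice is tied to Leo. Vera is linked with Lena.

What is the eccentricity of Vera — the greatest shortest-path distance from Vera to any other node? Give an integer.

2

Distances from Vera: Akira:2, Alice:1, Beata:1, Dee:1, Emil:2, Gus:2, Lena:1, Leo:2, Pablo:2, Veda:2.
The largest is 2 (to Emil, Pablo, Gus, Leo, Akira, and Veda), so the eccentricity of Vera is 2.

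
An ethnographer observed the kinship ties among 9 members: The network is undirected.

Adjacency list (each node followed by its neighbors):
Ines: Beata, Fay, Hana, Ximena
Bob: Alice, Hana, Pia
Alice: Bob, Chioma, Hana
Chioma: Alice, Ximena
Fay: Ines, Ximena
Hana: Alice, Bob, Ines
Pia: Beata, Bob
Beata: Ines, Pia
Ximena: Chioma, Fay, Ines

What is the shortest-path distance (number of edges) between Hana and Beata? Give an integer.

One shortest route is Hana – Ines – Beata, which uses 2 edges, and Hana and Beata are not directly tied, so nothing shorter exists. So d(Hana,Beata) = 2.

2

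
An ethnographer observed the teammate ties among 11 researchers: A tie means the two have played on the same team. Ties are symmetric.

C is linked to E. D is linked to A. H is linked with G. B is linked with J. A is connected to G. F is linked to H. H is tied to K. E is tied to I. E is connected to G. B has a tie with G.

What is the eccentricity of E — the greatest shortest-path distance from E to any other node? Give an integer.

Distances from E: A:2, B:2, C:1, D:3, F:3, G:1, H:2, I:1, J:3, K:3.
The largest is 3 (to K, F, D, and J), so the eccentricity of E is 3.

3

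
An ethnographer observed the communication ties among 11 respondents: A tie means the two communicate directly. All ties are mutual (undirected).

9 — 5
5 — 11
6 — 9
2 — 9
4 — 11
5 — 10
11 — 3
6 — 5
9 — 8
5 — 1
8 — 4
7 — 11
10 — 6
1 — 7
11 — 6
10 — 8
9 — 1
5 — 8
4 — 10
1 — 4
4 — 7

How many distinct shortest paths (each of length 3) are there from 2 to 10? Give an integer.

3

The shortest distance is 3. The length-3 paths are: 2–9–6–10; 2–9–8–10; 2–9–5–10.
That gives 3 distinct shortest paths.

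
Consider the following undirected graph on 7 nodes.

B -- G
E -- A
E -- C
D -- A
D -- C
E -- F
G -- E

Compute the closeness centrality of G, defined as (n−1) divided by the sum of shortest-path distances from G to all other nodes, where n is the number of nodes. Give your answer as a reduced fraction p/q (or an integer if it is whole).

Distances from G: A:2, B:1, C:2, D:3, E:1, F:2. Sum = 11.
n = 7, so closeness = 6/11.

6/11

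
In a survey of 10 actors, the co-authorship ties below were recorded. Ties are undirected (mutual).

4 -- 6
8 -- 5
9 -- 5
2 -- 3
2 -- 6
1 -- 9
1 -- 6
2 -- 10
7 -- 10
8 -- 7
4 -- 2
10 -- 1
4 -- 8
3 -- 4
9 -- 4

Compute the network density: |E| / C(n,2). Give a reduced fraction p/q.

There are 15 edges and 10 nodes, so the maximum possible is C(10,2) = 45.
Density = 15/45 = 1/3.

1/3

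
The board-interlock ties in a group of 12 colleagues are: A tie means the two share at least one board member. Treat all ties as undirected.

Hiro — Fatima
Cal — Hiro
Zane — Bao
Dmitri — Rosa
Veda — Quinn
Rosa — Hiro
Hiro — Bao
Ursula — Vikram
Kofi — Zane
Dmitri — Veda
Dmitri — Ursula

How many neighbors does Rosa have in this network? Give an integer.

2

Rosa is directly tied to Dmitri and Hiro. That is 2 neighbors, so the degree of Rosa is 2.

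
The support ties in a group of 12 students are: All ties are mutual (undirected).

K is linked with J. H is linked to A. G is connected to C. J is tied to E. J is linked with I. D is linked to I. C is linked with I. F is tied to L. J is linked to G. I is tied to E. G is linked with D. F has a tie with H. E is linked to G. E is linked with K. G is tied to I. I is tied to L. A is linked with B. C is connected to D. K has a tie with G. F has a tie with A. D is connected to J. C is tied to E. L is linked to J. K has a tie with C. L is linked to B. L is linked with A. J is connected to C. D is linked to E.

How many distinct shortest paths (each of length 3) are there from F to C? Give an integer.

The shortest distance is 3. The length-3 paths are: F–L–I–C; F–L–J–C.
That gives 2 distinct shortest paths.

2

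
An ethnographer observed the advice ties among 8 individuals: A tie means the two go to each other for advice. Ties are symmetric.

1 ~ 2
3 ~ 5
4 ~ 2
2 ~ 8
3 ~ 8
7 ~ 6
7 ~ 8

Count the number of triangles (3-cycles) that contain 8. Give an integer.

8's neighbors are 2, 3, and 7, but none of them are tied to each other, so no triangle contains 8.

0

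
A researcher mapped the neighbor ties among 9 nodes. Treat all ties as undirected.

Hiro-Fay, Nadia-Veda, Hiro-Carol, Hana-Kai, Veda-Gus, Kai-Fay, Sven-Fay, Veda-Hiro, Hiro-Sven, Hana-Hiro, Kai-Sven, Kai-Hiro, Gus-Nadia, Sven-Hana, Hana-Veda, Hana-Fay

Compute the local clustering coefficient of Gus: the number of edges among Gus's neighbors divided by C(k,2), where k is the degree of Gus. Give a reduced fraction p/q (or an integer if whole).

Gus's neighbors: Nadia and Veda (k = 2).
Possible neighbor pairs: C(2,2) = 1. Edges among them: Nadia–Veda → e = 1.
Clustering(Gus) = 1/1.

1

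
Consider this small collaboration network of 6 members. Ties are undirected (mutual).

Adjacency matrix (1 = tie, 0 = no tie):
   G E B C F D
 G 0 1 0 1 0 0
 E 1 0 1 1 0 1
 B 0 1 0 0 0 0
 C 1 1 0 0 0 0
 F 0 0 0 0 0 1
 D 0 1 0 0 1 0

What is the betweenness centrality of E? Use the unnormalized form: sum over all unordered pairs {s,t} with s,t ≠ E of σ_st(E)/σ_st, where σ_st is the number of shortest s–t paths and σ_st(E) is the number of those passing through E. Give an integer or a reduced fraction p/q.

Pairs whose geodesics pass through E — G–B: 1; G–F: 1; G–D: 1; B–C: 1; B–F: 1; B–D: 1; C–F: 1; C–D: 1.
All other pairs contribute 0.
Summing the contributions gives betweenness(E) = 8.

8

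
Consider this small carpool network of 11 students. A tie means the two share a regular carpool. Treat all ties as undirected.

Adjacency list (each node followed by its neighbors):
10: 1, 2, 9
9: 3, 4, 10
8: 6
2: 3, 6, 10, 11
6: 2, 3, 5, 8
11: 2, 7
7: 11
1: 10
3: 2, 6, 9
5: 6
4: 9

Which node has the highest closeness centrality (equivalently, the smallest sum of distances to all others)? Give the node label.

2

Farness (sum of distances to all others) for each node — 1:29, 2:17, 3:19, 4:31, 5:28, 6:19, 7:33, 8:28, 9:22, 10:20, 11:24.
The smallest farness is 17, for 2, so 2 has the highest closeness.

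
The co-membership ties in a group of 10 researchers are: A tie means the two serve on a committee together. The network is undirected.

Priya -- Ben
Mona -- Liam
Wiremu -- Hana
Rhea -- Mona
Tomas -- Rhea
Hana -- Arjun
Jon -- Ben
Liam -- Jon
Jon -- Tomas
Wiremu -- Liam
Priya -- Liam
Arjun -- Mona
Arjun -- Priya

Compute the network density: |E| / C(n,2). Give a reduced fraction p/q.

13/45

There are 13 edges and 10 nodes, so the maximum possible is C(10,2) = 45.
Density = 13/45.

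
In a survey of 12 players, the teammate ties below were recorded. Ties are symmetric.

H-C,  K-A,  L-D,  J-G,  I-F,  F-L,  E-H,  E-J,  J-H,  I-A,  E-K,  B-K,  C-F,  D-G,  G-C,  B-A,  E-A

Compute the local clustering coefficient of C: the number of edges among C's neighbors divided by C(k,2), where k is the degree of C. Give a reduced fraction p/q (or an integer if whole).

0

C's neighbors: F, G, and H (k = 3).
Possible neighbor pairs: C(3,2) = 3. Edges among them: none → e = 0.
Clustering(C) = 0/3 = 0.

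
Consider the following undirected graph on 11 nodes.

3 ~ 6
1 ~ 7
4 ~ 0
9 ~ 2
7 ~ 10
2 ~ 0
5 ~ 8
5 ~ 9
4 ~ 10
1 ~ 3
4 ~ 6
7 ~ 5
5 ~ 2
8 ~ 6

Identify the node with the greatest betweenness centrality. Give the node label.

5

Unnormalized betweenness of each node: 0:11/3, 1:19/6, 2:14/3, 3:8/3, 4:25/3, 5:43/3, 6:53/6, 7:65/6, 8:9/2, 9:0, 10:3.
5 has the largest value, 43/3, making it the main broker — the node through which the most shortest paths run.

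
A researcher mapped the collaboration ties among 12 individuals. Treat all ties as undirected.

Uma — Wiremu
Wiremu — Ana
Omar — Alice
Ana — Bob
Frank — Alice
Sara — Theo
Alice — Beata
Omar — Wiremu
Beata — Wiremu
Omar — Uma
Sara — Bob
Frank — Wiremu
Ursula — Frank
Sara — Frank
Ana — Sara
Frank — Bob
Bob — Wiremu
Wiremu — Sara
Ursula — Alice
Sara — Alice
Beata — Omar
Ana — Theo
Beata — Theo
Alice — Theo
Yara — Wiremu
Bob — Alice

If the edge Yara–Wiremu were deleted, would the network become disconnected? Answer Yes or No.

Yes

Without the Yara–Wiremu edge there is no alternate route between Yara and Wiremu, so the network disconnects. It is a bridge.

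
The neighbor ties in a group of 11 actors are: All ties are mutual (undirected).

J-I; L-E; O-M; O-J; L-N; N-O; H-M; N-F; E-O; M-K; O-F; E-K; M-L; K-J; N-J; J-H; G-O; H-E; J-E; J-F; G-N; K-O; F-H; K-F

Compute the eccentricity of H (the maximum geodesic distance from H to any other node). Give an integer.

3

Distances from H: E:1, F:1, G:3, I:2, J:1, K:2, L:2, M:1, N:2, O:2.
The largest is 3 (to G), so the eccentricity of H is 3.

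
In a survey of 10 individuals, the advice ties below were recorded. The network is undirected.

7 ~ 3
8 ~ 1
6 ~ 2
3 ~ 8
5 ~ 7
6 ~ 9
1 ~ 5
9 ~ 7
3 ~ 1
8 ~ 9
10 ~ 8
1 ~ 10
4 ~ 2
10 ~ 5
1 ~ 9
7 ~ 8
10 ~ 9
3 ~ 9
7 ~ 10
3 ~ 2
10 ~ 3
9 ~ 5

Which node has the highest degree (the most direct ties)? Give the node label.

Degrees — 1:5, 2:3, 3:6, 4:1, 5:4, 6:2, 7:5, 8:5, 9:7, 10:6.
The maximum is 7, attained only by 9.

9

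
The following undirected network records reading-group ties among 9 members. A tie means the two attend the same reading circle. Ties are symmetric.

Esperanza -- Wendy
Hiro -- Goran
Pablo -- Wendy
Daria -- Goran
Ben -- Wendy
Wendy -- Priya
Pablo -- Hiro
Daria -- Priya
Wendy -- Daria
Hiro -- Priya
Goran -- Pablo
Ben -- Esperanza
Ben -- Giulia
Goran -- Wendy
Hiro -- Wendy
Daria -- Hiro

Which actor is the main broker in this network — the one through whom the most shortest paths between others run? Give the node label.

Unnormalized betweenness of each node: Ben:7, Daria:1/3, Esperanza:0, Giulia:0, Goran:1/3, Hiro:7/6, Pablo:0, Priya:0, Wendy:97/6.
Wendy has the largest value, 97/6, making it the main broker — the node through which the most shortest paths run.

Wendy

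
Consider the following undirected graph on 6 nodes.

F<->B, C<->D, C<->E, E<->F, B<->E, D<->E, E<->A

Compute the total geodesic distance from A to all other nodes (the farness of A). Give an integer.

Distances from A: B:2, C:2, D:2, E:1, F:2.
Sum = 2 + 2 + 2 + 1 + 2 = 9.

9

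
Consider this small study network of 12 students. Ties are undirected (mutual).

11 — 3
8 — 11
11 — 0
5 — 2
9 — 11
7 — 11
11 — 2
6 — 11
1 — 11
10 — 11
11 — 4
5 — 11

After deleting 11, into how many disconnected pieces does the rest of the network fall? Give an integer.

10

Without 11, the remaining ties split the others into: {4}; {2, 5}; {3}; {10}; {8}; {9}; {1}; {6}; {0}; {7}.
That's 10 separate components.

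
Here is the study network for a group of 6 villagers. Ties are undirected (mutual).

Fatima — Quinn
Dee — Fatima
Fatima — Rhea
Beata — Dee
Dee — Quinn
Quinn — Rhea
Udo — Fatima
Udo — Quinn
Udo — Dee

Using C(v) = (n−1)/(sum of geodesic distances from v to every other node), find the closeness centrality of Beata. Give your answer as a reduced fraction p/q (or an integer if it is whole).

1/2

Distances from Beata: Dee:1, Fatima:2, Quinn:2, Rhea:3, Udo:2. Sum = 10.
n = 6, so closeness = 5/10 = 1/2.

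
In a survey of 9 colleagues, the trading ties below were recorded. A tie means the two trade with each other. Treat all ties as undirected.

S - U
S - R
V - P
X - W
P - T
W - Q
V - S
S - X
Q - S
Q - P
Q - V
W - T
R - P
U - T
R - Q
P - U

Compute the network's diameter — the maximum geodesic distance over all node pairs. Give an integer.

Eccentricity of each node (its greatest distance to any other): P:3, Q:2, R:2, S:2, T:2, U:2, V:2, W:2, X:3.
The maximum eccentricity is 3, realized for instance by the pair X–P via X – S – V – P. So the diameter is 3.

3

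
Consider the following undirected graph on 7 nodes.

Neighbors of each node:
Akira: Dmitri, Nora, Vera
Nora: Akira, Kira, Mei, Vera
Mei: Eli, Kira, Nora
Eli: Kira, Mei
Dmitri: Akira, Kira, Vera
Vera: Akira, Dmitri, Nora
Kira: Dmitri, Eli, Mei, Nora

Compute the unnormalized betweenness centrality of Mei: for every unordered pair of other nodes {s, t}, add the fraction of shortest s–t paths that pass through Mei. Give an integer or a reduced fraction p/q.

Pairs whose geodesics pass through Mei — Vera–Eli: 1/3; Akira–Eli: 1/3; Nora–Eli: 1/2.
All other pairs contribute 0.
Summing the contributions gives betweenness(Mei) = 7/6.

7/6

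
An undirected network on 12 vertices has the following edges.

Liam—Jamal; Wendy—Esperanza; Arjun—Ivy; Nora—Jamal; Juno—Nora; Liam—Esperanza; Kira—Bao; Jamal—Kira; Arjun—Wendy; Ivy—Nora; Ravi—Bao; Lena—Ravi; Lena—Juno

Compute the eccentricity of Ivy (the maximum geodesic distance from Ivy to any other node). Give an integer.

Distances from Ivy: Arjun:1, Bao:4, Esperanza:3, Jamal:2, Juno:2, Kira:3, Lena:3, Liam:3, Nora:1, Ravi:4, Wendy:2.
The largest is 4 (to Bao and Ravi), so the eccentricity of Ivy is 4.

4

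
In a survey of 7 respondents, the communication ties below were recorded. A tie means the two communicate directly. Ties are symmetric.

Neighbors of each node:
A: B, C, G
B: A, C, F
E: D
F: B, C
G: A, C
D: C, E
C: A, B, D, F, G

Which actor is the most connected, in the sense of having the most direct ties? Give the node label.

C

Degrees — A:3, B:3, C:5, D:2, E:1, F:2, G:2.
The maximum is 5, attained only by C.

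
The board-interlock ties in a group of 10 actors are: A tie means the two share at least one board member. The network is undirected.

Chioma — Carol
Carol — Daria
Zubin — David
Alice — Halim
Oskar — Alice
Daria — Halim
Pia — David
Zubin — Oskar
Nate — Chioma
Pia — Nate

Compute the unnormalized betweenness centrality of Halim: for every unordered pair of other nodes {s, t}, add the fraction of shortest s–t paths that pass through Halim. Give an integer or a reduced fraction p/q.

8

Pairs whose geodesics pass through Halim — Alice–Nate: 1/2; Alice–Chioma: 1; Alice–Carol: 1; Alice–Daria: 1; Oskar–Chioma: 1/2; Oskar–Carol: 1; Oskar–Daria: 1; Zubin–Carol: 1/2; Zubin–Daria: 1; David–Daria: 1/2.
All other pairs contribute 0.
Summing the contributions gives betweenness(Halim) = 8.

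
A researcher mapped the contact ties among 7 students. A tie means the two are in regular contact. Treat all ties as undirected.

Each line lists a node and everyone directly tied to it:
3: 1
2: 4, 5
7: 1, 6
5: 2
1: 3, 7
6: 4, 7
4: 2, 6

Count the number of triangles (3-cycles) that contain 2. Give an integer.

2's neighbors are 4 and 5, but none of them are tied to each other, so no triangle contains 2.

0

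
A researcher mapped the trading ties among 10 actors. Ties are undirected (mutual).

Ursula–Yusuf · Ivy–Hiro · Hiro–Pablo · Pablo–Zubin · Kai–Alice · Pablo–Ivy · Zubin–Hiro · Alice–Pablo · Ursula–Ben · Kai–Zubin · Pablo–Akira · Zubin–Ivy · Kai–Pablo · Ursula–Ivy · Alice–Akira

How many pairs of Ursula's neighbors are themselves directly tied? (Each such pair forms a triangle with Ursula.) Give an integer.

0

Ursula's neighbors are Ben, Ivy, and Yusuf, but none of them are tied to each other, so no triangle contains Ursula.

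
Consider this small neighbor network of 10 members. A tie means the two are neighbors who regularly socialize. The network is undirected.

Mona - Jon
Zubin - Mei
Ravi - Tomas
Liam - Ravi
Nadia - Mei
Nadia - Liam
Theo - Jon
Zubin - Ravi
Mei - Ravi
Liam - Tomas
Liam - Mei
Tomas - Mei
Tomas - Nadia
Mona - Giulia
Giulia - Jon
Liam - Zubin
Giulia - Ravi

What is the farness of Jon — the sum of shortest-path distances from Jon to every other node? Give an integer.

21

Distances from Jon: Giulia:1, Liam:3, Mei:3, Mona:1, Nadia:4, Ravi:2, Theo:1, Tomas:3, Zubin:3.
Sum = 1 + 3 + 3 + 1 + 4 + 2 + 1 + 3 + 3 = 21.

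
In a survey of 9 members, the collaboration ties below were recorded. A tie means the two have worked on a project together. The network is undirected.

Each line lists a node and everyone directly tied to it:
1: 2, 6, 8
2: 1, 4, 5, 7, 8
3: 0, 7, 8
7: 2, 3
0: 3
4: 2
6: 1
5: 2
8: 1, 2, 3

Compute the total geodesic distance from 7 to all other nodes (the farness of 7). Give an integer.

15

Distances from 7: 0:2, 1:2, 2:1, 3:1, 4:2, 5:2, 6:3, 8:2.
Sum = 2 + 2 + 1 + 1 + 2 + 2 + 3 + 2 = 15.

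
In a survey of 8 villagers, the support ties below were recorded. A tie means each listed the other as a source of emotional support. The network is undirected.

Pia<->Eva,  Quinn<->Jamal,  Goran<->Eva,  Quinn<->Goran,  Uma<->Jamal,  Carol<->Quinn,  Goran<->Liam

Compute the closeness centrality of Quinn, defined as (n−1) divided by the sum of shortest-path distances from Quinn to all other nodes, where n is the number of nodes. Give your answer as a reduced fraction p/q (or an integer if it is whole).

7/12

Distances from Quinn: Carol:1, Eva:2, Goran:1, Jamal:1, Liam:2, Pia:3, Uma:2. Sum = 12.
n = 8, so closeness = 7/12.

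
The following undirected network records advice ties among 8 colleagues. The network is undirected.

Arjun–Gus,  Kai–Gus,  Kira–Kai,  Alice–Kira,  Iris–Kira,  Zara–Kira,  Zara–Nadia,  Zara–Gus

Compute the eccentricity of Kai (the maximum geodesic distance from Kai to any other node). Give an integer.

3

Distances from Kai: Alice:2, Arjun:2, Gus:1, Iris:2, Kira:1, Nadia:3, Zara:2.
The largest is 3 (to Nadia), so the eccentricity of Kai is 3.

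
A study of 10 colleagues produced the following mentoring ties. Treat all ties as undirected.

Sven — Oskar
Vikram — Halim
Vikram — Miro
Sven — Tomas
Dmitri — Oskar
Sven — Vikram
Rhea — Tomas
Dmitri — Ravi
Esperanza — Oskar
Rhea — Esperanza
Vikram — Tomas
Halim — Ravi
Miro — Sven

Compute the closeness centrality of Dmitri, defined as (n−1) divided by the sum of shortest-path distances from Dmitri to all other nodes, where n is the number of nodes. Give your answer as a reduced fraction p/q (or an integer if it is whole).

9/20

Distances from Dmitri: Esperanza:2, Halim:2, Miro:3, Oskar:1, Ravi:1, Rhea:3, Sven:2, Tomas:3, Vikram:3. Sum = 20.
n = 10, so closeness = 9/20.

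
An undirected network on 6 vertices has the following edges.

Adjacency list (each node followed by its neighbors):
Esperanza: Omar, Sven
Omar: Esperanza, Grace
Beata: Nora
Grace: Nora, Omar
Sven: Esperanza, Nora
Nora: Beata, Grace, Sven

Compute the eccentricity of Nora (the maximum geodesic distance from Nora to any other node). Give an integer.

2

Distances from Nora: Beata:1, Esperanza:2, Grace:1, Omar:2, Sven:1.
The largest is 2 (to Omar and Esperanza), so the eccentricity of Nora is 2.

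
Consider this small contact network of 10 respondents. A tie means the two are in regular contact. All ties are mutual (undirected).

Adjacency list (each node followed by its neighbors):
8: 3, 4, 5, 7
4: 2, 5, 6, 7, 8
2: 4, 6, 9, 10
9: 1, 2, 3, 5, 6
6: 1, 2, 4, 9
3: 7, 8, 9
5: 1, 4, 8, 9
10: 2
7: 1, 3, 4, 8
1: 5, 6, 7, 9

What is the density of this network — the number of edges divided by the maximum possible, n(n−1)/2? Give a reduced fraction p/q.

19/45

There are 19 edges and 10 nodes, so the maximum possible is C(10,2) = 45.
Density = 19/45.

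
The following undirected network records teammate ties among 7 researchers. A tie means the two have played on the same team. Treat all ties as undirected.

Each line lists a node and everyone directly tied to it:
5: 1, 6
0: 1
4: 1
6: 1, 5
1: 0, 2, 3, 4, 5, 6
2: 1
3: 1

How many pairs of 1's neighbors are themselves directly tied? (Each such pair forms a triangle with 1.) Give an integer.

1's neighbors: 0, 2, 3, 4, 5, and 6.
Neighbor pairs that are themselves tied: 1–5–6. Each forms one triangle with 1, for 1 in total.

1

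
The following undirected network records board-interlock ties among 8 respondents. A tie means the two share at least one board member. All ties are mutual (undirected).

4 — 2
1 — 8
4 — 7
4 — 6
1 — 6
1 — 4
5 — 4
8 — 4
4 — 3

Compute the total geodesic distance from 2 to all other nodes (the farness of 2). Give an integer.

13

Distances from 2: 1:2, 3:2, 4:1, 5:2, 6:2, 7:2, 8:2.
Sum = 2 + 2 + 1 + 2 + 2 + 2 + 2 = 13.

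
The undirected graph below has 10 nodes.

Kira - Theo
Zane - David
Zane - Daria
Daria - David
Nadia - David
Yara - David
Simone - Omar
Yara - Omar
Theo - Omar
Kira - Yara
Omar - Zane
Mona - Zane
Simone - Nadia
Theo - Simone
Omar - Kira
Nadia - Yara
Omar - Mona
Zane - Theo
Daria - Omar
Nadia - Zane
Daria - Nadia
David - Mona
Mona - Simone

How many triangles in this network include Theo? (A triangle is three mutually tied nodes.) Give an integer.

Theo's neighbors: Kira, Omar, Simone, and Zane.
Neighbor pairs that are themselves tied: Theo–Kira–Omar; Theo–Omar–Simone; Theo–Omar–Zane. Each forms one triangle with Theo, for 3 in total.

3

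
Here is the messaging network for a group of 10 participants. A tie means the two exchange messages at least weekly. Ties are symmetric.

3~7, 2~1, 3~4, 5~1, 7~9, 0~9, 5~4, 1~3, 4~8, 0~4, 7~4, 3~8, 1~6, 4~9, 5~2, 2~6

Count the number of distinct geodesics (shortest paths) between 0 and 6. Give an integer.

The shortest distance is 4. The length-4 paths are: 0–4–5–2–6; 0–4–5–1–6; 0–4–3–1–6.
That gives 3 distinct shortest paths.

3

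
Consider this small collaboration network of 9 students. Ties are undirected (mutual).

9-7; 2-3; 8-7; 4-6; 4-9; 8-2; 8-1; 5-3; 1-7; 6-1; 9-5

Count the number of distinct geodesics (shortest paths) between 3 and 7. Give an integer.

2

The shortest distance is 3. The length-3 paths are: 3–2–8–7; 3–5–9–7.
That gives 2 distinct shortest paths.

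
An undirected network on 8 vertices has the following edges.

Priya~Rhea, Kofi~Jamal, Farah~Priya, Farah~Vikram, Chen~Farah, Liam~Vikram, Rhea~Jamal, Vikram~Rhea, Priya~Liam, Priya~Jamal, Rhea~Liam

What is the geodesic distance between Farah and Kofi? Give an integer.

One shortest route is Farah – Priya – Jamal – Kofi, which uses 3 edges, and at distance 2 from Farah we only reach {Jamal, Liam, Rhea}, which does not include Kofi. So d(Farah,Kofi) = 3.

3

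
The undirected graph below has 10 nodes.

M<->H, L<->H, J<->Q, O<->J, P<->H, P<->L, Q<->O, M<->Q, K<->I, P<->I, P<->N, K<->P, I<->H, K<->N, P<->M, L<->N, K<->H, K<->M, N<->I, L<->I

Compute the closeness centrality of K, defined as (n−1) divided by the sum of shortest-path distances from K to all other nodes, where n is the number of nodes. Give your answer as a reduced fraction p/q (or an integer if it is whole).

Distances from K: H:1, I:1, J:3, L:2, M:1, N:1, O:3, P:1, Q:2. Sum = 15.
n = 10, so closeness = 9/15 = 3/5.

3/5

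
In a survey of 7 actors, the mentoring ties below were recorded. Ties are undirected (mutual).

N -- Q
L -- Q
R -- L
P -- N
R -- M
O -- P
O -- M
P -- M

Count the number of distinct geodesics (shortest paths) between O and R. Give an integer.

1

The shortest distance is 2, and the only length-2 path is O–M–R. So there is exactly 1 shortest path.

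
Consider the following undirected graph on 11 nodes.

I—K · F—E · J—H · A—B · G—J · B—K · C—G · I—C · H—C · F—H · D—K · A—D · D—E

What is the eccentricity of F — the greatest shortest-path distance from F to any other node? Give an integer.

Distances from F: A:3, B:4, C:2, D:2, E:1, G:3, H:1, I:3, J:2, K:3.
The largest is 4 (to B), so the eccentricity of F is 4.

4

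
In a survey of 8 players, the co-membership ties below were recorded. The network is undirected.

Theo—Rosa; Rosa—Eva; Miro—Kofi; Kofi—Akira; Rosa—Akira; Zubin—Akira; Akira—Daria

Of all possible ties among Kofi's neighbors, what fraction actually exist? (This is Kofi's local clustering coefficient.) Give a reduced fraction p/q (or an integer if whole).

Kofi's neighbors: Akira and Miro (k = 2).
Possible neighbor pairs: C(2,2) = 1. Edges among them: none → e = 0.
Clustering(Kofi) = 0/1.

0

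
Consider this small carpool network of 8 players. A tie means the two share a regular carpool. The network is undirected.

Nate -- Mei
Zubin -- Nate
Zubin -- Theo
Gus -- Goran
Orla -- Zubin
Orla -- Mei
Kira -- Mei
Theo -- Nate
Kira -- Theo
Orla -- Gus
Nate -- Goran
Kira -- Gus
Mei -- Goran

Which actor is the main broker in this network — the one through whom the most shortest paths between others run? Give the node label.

Nate

Unnormalized betweenness of each node: Goran:4/3, Gus:3/2, Kira:11/6, Mei:5/2, Nate:3, Orla:11/6, Theo:3/2, Zubin:3/2.
Nate has the largest value, 3, making it the main broker — the node through which the most shortest paths run.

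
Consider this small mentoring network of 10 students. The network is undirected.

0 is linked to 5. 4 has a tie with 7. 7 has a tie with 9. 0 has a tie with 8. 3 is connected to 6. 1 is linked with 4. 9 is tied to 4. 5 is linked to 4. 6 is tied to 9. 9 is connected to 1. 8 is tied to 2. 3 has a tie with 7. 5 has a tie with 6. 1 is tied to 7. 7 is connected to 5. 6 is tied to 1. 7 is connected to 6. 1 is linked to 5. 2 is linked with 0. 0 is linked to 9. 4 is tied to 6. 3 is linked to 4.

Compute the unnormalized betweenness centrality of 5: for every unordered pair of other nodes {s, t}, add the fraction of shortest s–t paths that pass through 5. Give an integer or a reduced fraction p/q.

Pairs whose geodesics pass through 5 — 4–0: 1/2; 4–2: 1/2; 4–8: 1/2; 3–0: 3/6; 3–2: 3/6; 3–8: 3/6; 1–0: 1/2; 1–2: 1/2; 1–8: 1/2; 7–0: 1/2; 7–2: 1/2; 7–8: 1/2; 6–0: 1/2; 6–2: 1/2 … (+1 more pairs).
All other pairs contribute 0.
Summing the contributions gives betweenness(5) = 15/2.

15/2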